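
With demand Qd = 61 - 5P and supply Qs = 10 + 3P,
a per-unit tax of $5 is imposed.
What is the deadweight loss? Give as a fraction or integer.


Pre-tax equilibrium quantity: Q* = 233/8
Post-tax equilibrium quantity: Q_tax = 79/4
Reduction in quantity: Q* - Q_tax = 75/8
DWL = (1/2) * tax * (Q* - Q_tax)
DWL = (1/2) * 5 * 75/8 = 375/16

375/16


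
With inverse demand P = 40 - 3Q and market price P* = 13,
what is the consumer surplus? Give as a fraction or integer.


Maximum willingness to pay (at Q=0): P_max = 40
Quantity demanded at P* = 13:
Q* = (40 - 13)/3 = 9
CS = (1/2) * Q* * (P_max - P*)
CS = (1/2) * 9 * (40 - 13)
CS = (1/2) * 9 * 27 = 243/2

243/2


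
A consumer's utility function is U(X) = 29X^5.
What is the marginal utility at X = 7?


MU = dU/dX = 29*5*X^(5-1)
MU = 145*X^4
At X = 7:
MU = 145 * 7^4
MU = 145 * 2401 = 348145

348145


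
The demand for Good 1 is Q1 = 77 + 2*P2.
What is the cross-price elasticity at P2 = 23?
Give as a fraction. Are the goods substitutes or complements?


dQ1/dP2 = 2
At P2 = 23: Q1 = 77 + 2*23 = 123
Exy = (dQ1/dP2)(P2/Q1) = 2 * 23 / 123 = 46/123
Since Exy > 0, the goods are substitutes.

46/123 (substitutes)


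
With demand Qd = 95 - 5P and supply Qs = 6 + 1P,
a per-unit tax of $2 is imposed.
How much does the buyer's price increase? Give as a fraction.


With a per-unit tax, the buyer's price increase depends on relative slopes.
Supply slope: d = 1, Demand slope: b = 5
Buyer's price increase = d * tax / (b + d)
= 1 * 2 / (5 + 1)
= 2 / 6 = 1/3

1/3


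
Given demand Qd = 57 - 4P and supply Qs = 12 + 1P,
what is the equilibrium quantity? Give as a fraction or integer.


First find equilibrium price:
57 - 4P = 12 + 1P
P* = 45/5 = 9
Then substitute into demand:
Q* = 57 - 4 * 9 = 21

21


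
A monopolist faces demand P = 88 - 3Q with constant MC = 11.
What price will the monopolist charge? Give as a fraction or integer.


MR = 88 - 6Q
Set MR = MC: 88 - 6Q = 11
Q* = 77/6
Substitute into demand:
P* = 88 - 3*77/6 = 99/2

99/2


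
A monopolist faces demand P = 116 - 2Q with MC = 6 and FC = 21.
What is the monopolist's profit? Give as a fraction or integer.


MR = MC: 116 - 4Q = 6
Q* = 55/2
P* = 116 - 2*55/2 = 61
Profit = (P* - MC)*Q* - FC
= (61 - 6)*55/2 - 21
= 55*55/2 - 21
= 3025/2 - 21 = 2983/2

2983/2


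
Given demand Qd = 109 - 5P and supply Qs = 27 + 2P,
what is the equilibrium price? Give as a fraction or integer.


At equilibrium, Qd = Qs.
109 - 5P = 27 + 2P
109 - 27 = 5P + 2P
82 = 7P
P* = 82/7 = 82/7

82/7


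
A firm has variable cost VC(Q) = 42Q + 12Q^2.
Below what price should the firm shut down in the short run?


AVC(Q) = VC(Q)/Q = 42 + 12Q
AVC is increasing in Q, so minimum AVC is at Q -> 0+.
Min AVC = 42
The firm should shut down if P < 42.

42


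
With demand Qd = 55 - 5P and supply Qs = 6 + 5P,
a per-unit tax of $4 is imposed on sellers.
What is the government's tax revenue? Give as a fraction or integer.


With tax on sellers, new supply: Qs' = 6 + 5(P - 4)
= 5P - 14
New equilibrium quantity:
Q_new = 41/2
Tax revenue = tax * Q_new = 4 * 41/2 = 82

82


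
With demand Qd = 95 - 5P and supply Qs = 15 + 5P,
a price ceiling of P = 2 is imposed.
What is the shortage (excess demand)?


At P = 2:
Qd = 95 - 5*2 = 85
Qs = 15 + 5*2 = 25
Shortage = Qd - Qs = 85 - 25 = 60

60


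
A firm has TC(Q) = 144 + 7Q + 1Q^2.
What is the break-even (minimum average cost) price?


AC(Q) = 144/Q + 7 + 1Q
To minimize: dAC/dQ = -144/Q^2 + 1 = 0
Q^2 = 144/1 = 144
Q* = 12
Min AC = 144/12 + 7 + 1*12
Min AC = 12 + 7 + 12 = 31

31


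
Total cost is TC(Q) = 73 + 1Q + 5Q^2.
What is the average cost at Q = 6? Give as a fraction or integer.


TC(6) = 73 + 1*6 + 5*6^2
TC(6) = 73 + 6 + 180 = 259
AC = TC/Q = 259/6 = 259/6

259/6


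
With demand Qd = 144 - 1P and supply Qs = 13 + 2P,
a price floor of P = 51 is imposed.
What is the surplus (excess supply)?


At P = 51:
Qd = 144 - 1*51 = 93
Qs = 13 + 2*51 = 115
Surplus = Qs - Qd = 115 - 93 = 22

22


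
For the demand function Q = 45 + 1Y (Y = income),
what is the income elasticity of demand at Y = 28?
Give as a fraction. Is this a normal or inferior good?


dQ/dY = 1
At Y = 28: Q = 45 + 1*28 = 73
Ey = (dQ/dY)(Y/Q) = 1 * 28 / 73 = 28/73
Since Ey > 0, this is a normal good.

28/73 (normal good)


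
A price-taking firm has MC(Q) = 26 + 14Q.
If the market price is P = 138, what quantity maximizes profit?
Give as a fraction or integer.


In perfect competition, profit is maximized where P = MC.
138 = 26 + 14Q
112 = 14Q
Q* = 112/14 = 8

8


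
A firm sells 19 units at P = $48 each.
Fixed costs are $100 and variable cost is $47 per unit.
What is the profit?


Total Revenue = P * Q = 48 * 19 = $912
Total Cost = FC + VC*Q = 100 + 47*19 = $993
Profit = TR - TC = 912 - 993 = $-81

$-81


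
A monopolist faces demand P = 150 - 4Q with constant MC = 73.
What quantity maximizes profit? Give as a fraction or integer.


TR = P*Q = (150 - 4Q)Q = 150Q - 4Q^2
MR = dTR/dQ = 150 - 8Q
Set MR = MC:
150 - 8Q = 73
77 = 8Q
Q* = 77/8 = 77/8

77/8


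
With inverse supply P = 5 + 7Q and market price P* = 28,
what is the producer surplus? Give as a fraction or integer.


Minimum supply price (at Q=0): P_min = 5
Quantity supplied at P* = 28:
Q* = (28 - 5)/7 = 23/7
PS = (1/2) * Q* * (P* - P_min)
PS = (1/2) * 23/7 * (28 - 5)
PS = (1/2) * 23/7 * 23 = 529/14

529/14


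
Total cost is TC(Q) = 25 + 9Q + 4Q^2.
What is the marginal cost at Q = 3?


MC = dTC/dQ = 9 + 2*4*Q
At Q = 3:
MC = 9 + 8*3
MC = 9 + 24 = 33

33


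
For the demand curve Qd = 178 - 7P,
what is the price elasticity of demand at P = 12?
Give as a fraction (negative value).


dQ/dP = -7
At P = 12: Q = 178 - 7*12 = 94
E = (dQ/dP)(P/Q) = (-7)(12/94) = -42/47

-42/47


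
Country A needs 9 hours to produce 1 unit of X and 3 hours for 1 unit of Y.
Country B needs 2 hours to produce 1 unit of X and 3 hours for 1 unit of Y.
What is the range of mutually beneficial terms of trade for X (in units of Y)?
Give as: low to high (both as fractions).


Opportunity cost of X for Country A = hours_X / hours_Y = 9/3 = 3 units of Y
Opportunity cost of X for Country B = hours_X / hours_Y = 2/3 = 2/3 units of Y
Terms of trade must be between the two opportunity costs.
Range: 2/3 to 3

2/3 to 3


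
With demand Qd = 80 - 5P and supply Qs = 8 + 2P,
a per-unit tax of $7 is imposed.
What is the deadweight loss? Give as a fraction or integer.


Pre-tax equilibrium quantity: Q* = 200/7
Post-tax equilibrium quantity: Q_tax = 130/7
Reduction in quantity: Q* - Q_tax = 10
DWL = (1/2) * tax * (Q* - Q_tax)
DWL = (1/2) * 7 * 10 = 35

35


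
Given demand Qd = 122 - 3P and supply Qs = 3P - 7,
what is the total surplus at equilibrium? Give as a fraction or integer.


Find equilibrium: 122 - 3P = 3P - 7
122 + 7 = 6P
P* = 129/6 = 43/2
Q* = 3*43/2 - 7 = 115/2
Inverse demand: P = 122/3 - Q/3, so P_max = 122/3
Inverse supply: P = 7/3 + Q/3, so P_min = 7/3
CS = (1/2) * 115/2 * (122/3 - 43/2) = 13225/24
PS = (1/2) * 115/2 * (43/2 - 7/3) = 13225/24
TS = CS + PS = 13225/24 + 13225/24 = 13225/12

13225/12


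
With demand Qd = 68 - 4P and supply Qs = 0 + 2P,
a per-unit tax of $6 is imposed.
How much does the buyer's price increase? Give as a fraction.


With a per-unit tax, the buyer's price increase depends on relative slopes.
Supply slope: d = 2, Demand slope: b = 4
Buyer's price increase = d * tax / (b + d)
= 2 * 6 / (4 + 2)
= 12 / 6 = 2

2


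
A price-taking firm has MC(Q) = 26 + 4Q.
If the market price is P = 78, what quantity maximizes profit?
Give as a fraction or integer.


In perfect competition, profit is maximized where P = MC.
78 = 26 + 4Q
52 = 4Q
Q* = 52/4 = 13

13


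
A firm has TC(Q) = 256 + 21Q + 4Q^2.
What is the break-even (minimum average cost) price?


AC(Q) = 256/Q + 21 + 4Q
To minimize: dAC/dQ = -256/Q^2 + 4 = 0
Q^2 = 256/4 = 64
Q* = 8
Min AC = 256/8 + 21 + 4*8
Min AC = 32 + 21 + 32 = 85

85


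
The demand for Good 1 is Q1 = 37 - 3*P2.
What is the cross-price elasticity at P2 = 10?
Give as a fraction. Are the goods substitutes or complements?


dQ1/dP2 = -3
At P2 = 10: Q1 = 37 - 3*10 = 7
Exy = (dQ1/dP2)(P2/Q1) = -3 * 10 / 7 = -30/7
Since Exy < 0, the goods are complements.

-30/7 (complements)


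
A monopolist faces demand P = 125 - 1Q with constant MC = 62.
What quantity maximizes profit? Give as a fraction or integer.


TR = P*Q = (125 - 1Q)Q = 125Q - 1Q^2
MR = dTR/dQ = 125 - 2Q
Set MR = MC:
125 - 2Q = 62
63 = 2Q
Q* = 63/2 = 63/2

63/2


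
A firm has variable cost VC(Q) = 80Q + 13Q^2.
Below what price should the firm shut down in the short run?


AVC(Q) = VC(Q)/Q = 80 + 13Q
AVC is increasing in Q, so minimum AVC is at Q -> 0+.
Min AVC = 80
The firm should shut down if P < 80.

80


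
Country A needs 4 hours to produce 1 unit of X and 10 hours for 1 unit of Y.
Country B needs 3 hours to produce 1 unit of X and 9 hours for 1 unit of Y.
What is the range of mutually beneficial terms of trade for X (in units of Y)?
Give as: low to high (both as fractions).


Opportunity cost of X for Country A = hours_X / hours_Y = 4/10 = 2/5 units of Y
Opportunity cost of X for Country B = hours_X / hours_Y = 3/9 = 1/3 units of Y
Terms of trade must be between the two opportunity costs.
Range: 1/3 to 2/5

1/3 to 2/5


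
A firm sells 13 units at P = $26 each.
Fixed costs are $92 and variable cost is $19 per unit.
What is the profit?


Total Revenue = P * Q = 26 * 13 = $338
Total Cost = FC + VC*Q = 92 + 19*13 = $339
Profit = TR - TC = 338 - 339 = $-1

$-1


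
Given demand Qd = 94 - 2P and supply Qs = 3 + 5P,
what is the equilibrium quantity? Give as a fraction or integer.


First find equilibrium price:
94 - 2P = 3 + 5P
P* = 91/7 = 13
Then substitute into demand:
Q* = 94 - 2 * 13 = 68

68


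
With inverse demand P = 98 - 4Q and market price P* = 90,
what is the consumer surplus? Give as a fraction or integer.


Maximum willingness to pay (at Q=0): P_max = 98
Quantity demanded at P* = 90:
Q* = (98 - 90)/4 = 2
CS = (1/2) * Q* * (P_max - P*)
CS = (1/2) * 2 * (98 - 90)
CS = (1/2) * 2 * 8 = 8

8


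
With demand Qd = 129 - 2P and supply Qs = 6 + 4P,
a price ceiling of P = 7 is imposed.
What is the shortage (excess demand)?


At P = 7:
Qd = 129 - 2*7 = 115
Qs = 6 + 4*7 = 34
Shortage = Qd - Qs = 115 - 34 = 81

81


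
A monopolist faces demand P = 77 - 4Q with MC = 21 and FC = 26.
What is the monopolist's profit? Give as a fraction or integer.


MR = MC: 77 - 8Q = 21
Q* = 7
P* = 77 - 4*7 = 49
Profit = (P* - MC)*Q* - FC
= (49 - 21)*7 - 26
= 28*7 - 26
= 196 - 26 = 170

170


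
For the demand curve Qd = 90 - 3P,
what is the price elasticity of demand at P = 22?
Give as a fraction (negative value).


dQ/dP = -3
At P = 22: Q = 90 - 3*22 = 24
E = (dQ/dP)(P/Q) = (-3)(22/24) = -11/4

-11/4


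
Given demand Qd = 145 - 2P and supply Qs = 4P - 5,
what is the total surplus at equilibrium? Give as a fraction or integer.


Find equilibrium: 145 - 2P = 4P - 5
145 + 5 = 6P
P* = 150/6 = 25
Q* = 4*25 - 5 = 95
Inverse demand: P = 145/2 - Q/2, so P_max = 145/2
Inverse supply: P = 5/4 + Q/4, so P_min = 5/4
CS = (1/2) * 95 * (145/2 - 25) = 9025/4
PS = (1/2) * 95 * (25 - 5/4) = 9025/8
TS = CS + PS = 9025/4 + 9025/8 = 27075/8

27075/8


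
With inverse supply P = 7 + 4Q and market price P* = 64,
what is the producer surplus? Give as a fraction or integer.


Minimum supply price (at Q=0): P_min = 7
Quantity supplied at P* = 64:
Q* = (64 - 7)/4 = 57/4
PS = (1/2) * Q* * (P* - P_min)
PS = (1/2) * 57/4 * (64 - 7)
PS = (1/2) * 57/4 * 57 = 3249/8

3249/8


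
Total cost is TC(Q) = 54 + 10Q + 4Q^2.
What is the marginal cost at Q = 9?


MC = dTC/dQ = 10 + 2*4*Q
At Q = 9:
MC = 10 + 8*9
MC = 10 + 72 = 82

82


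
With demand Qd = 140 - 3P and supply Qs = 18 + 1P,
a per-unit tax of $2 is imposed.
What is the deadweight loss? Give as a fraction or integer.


Pre-tax equilibrium quantity: Q* = 97/2
Post-tax equilibrium quantity: Q_tax = 47
Reduction in quantity: Q* - Q_tax = 3/2
DWL = (1/2) * tax * (Q* - Q_tax)
DWL = (1/2) * 2 * 3/2 = 3/2

3/2


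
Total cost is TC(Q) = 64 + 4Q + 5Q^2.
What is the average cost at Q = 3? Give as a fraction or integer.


TC(3) = 64 + 4*3 + 5*3^2
TC(3) = 64 + 12 + 45 = 121
AC = TC/Q = 121/3 = 121/3

121/3


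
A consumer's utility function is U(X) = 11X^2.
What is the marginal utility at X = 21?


MU = dU/dX = 11*2*X^(2-1)
MU = 22*X^1
At X = 21:
MU = 22 * 21^1
MU = 22 * 21 = 462

462


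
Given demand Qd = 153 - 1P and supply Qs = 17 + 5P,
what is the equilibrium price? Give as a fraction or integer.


At equilibrium, Qd = Qs.
153 - 1P = 17 + 5P
153 - 17 = 1P + 5P
136 = 6P
P* = 136/6 = 68/3

68/3


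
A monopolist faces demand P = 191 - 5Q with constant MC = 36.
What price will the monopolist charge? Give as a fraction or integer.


MR = 191 - 10Q
Set MR = MC: 191 - 10Q = 36
Q* = 31/2
Substitute into demand:
P* = 191 - 5*31/2 = 227/2

227/2


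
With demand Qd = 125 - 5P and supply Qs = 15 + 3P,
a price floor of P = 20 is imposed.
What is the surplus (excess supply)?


At P = 20:
Qd = 125 - 5*20 = 25
Qs = 15 + 3*20 = 75
Surplus = Qs - Qd = 75 - 25 = 50

50


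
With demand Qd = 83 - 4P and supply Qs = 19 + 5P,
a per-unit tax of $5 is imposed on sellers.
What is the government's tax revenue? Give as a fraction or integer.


With tax on sellers, new supply: Qs' = 19 + 5(P - 5)
= 5P - 6
New equilibrium quantity:
Q_new = 391/9
Tax revenue = tax * Q_new = 5 * 391/9 = 1955/9

1955/9


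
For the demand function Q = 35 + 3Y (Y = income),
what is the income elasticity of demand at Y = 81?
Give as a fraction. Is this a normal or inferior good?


dQ/dY = 3
At Y = 81: Q = 35 + 3*81 = 278
Ey = (dQ/dY)(Y/Q) = 3 * 81 / 278 = 243/278
Since Ey > 0, this is a normal good.

243/278 (normal good)


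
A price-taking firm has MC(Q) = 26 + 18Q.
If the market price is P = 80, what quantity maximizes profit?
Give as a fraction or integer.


In perfect competition, profit is maximized where P = MC.
80 = 26 + 18Q
54 = 18Q
Q* = 54/18 = 3

3


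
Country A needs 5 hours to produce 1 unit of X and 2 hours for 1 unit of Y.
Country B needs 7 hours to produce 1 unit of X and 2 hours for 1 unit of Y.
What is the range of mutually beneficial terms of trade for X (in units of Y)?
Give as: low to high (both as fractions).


Opportunity cost of X for Country A = hours_X / hours_Y = 5/2 = 5/2 units of Y
Opportunity cost of X for Country B = hours_X / hours_Y = 7/2 = 7/2 units of Y
Terms of trade must be between the two opportunity costs.
Range: 5/2 to 7/2

5/2 to 7/2


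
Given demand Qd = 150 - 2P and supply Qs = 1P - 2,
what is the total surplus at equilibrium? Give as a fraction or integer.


Find equilibrium: 150 - 2P = 1P - 2
150 + 2 = 3P
P* = 152/3 = 152/3
Q* = 1*152/3 - 2 = 146/3
Inverse demand: P = 75 - Q/2, so P_max = 75
Inverse supply: P = 2 + Q/1, so P_min = 2
CS = (1/2) * 146/3 * (75 - 152/3) = 5329/9
PS = (1/2) * 146/3 * (152/3 - 2) = 10658/9
TS = CS + PS = 5329/9 + 10658/9 = 5329/3

5329/3


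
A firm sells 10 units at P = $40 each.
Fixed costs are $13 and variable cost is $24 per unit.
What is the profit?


Total Revenue = P * Q = 40 * 10 = $400
Total Cost = FC + VC*Q = 13 + 24*10 = $253
Profit = TR - TC = 400 - 253 = $147

$147


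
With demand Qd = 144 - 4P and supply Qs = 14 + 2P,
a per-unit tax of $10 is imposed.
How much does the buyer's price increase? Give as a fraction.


With a per-unit tax, the buyer's price increase depends on relative slopes.
Supply slope: d = 2, Demand slope: b = 4
Buyer's price increase = d * tax / (b + d)
= 2 * 10 / (4 + 2)
= 20 / 6 = 10/3

10/3


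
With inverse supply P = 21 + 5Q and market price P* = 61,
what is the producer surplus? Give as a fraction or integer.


Minimum supply price (at Q=0): P_min = 21
Quantity supplied at P* = 61:
Q* = (61 - 21)/5 = 8
PS = (1/2) * Q* * (P* - P_min)
PS = (1/2) * 8 * (61 - 21)
PS = (1/2) * 8 * 40 = 160

160


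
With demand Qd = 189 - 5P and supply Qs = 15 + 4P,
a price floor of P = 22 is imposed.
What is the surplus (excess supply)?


At P = 22:
Qd = 189 - 5*22 = 79
Qs = 15 + 4*22 = 103
Surplus = Qs - Qd = 103 - 79 = 24

24


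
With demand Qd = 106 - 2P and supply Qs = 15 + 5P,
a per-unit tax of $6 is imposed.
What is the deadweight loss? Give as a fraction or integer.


Pre-tax equilibrium quantity: Q* = 80
Post-tax equilibrium quantity: Q_tax = 500/7
Reduction in quantity: Q* - Q_tax = 60/7
DWL = (1/2) * tax * (Q* - Q_tax)
DWL = (1/2) * 6 * 60/7 = 180/7

180/7


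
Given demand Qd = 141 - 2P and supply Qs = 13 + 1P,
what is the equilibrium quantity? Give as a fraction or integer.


First find equilibrium price:
141 - 2P = 13 + 1P
P* = 128/3 = 128/3
Then substitute into demand:
Q* = 141 - 2 * 128/3 = 167/3

167/3


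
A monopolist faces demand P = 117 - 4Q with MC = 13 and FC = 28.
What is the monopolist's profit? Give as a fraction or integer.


MR = MC: 117 - 8Q = 13
Q* = 13
P* = 117 - 4*13 = 65
Profit = (P* - MC)*Q* - FC
= (65 - 13)*13 - 28
= 52*13 - 28
= 676 - 28 = 648

648


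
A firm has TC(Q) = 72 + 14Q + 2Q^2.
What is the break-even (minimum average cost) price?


AC(Q) = 72/Q + 14 + 2Q
To minimize: dAC/dQ = -72/Q^2 + 2 = 0
Q^2 = 72/2 = 36
Q* = 6
Min AC = 72/6 + 14 + 2*6
Min AC = 12 + 14 + 12 = 38

38


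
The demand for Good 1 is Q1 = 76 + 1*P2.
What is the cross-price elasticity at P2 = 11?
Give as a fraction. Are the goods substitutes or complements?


dQ1/dP2 = 1
At P2 = 11: Q1 = 76 + 1*11 = 87
Exy = (dQ1/dP2)(P2/Q1) = 1 * 11 / 87 = 11/87
Since Exy > 0, the goods are substitutes.

11/87 (substitutes)


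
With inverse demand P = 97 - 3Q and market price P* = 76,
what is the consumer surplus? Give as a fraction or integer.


Maximum willingness to pay (at Q=0): P_max = 97
Quantity demanded at P* = 76:
Q* = (97 - 76)/3 = 7
CS = (1/2) * Q* * (P_max - P*)
CS = (1/2) * 7 * (97 - 76)
CS = (1/2) * 7 * 21 = 147/2

147/2


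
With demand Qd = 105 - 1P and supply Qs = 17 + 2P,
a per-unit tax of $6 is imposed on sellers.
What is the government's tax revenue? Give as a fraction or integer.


With tax on sellers, new supply: Qs' = 17 + 2(P - 6)
= 5 + 2P
New equilibrium quantity:
Q_new = 215/3
Tax revenue = tax * Q_new = 6 * 215/3 = 430

430


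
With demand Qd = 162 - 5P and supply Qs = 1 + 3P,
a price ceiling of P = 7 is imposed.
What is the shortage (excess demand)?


At P = 7:
Qd = 162 - 5*7 = 127
Qs = 1 + 3*7 = 22
Shortage = Qd - Qs = 127 - 22 = 105

105


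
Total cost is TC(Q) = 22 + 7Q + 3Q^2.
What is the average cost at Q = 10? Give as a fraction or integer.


TC(10) = 22 + 7*10 + 3*10^2
TC(10) = 22 + 70 + 300 = 392
AC = TC/Q = 392/10 = 196/5

196/5


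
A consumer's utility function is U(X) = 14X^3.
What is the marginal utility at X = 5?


MU = dU/dX = 14*3*X^(3-1)
MU = 42*X^2
At X = 5:
MU = 42 * 5^2
MU = 42 * 25 = 1050

1050


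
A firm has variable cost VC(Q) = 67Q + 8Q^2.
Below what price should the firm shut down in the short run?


AVC(Q) = VC(Q)/Q = 67 + 8Q
AVC is increasing in Q, so minimum AVC is at Q -> 0+.
Min AVC = 67
The firm should shut down if P < 67.

67


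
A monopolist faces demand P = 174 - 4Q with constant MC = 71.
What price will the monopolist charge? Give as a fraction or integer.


MR = 174 - 8Q
Set MR = MC: 174 - 8Q = 71
Q* = 103/8
Substitute into demand:
P* = 174 - 4*103/8 = 245/2

245/2


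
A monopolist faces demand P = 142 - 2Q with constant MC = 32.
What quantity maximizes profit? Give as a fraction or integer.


TR = P*Q = (142 - 2Q)Q = 142Q - 2Q^2
MR = dTR/dQ = 142 - 4Q
Set MR = MC:
142 - 4Q = 32
110 = 4Q
Q* = 110/4 = 55/2

55/2


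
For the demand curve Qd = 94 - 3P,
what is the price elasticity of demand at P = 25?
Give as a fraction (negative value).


dQ/dP = -3
At P = 25: Q = 94 - 3*25 = 19
E = (dQ/dP)(P/Q) = (-3)(25/19) = -75/19

-75/19


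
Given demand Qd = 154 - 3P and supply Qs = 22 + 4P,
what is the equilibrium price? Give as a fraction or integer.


At equilibrium, Qd = Qs.
154 - 3P = 22 + 4P
154 - 22 = 3P + 4P
132 = 7P
P* = 132/7 = 132/7

132/7


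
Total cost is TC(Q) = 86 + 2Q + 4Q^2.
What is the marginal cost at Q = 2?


MC = dTC/dQ = 2 + 2*4*Q
At Q = 2:
MC = 2 + 8*2
MC = 2 + 16 = 18

18


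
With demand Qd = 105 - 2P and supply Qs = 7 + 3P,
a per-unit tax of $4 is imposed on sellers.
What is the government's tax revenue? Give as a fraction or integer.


With tax on sellers, new supply: Qs' = 7 + 3(P - 4)
= 3P - 5
New equilibrium quantity:
Q_new = 61
Tax revenue = tax * Q_new = 4 * 61 = 244

244


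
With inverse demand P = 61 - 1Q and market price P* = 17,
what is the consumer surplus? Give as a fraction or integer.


Maximum willingness to pay (at Q=0): P_max = 61
Quantity demanded at P* = 17:
Q* = (61 - 17)/1 = 44
CS = (1/2) * Q* * (P_max - P*)
CS = (1/2) * 44 * (61 - 17)
CS = (1/2) * 44 * 44 = 968

968


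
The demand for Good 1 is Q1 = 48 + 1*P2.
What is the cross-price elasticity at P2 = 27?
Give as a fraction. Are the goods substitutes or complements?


dQ1/dP2 = 1
At P2 = 27: Q1 = 48 + 1*27 = 75
Exy = (dQ1/dP2)(P2/Q1) = 1 * 27 / 75 = 9/25
Since Exy > 0, the goods are substitutes.

9/25 (substitutes)


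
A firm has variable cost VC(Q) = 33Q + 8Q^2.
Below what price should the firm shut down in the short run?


AVC(Q) = VC(Q)/Q = 33 + 8Q
AVC is increasing in Q, so minimum AVC is at Q -> 0+.
Min AVC = 33
The firm should shut down if P < 33.

33


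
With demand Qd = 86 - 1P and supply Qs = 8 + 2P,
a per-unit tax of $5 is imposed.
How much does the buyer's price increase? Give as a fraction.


With a per-unit tax, the buyer's price increase depends on relative slopes.
Supply slope: d = 2, Demand slope: b = 1
Buyer's price increase = d * tax / (b + d)
= 2 * 5 / (1 + 2)
= 10 / 3 = 10/3

10/3


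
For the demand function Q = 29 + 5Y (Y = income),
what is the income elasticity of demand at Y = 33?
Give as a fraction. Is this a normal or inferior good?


dQ/dY = 5
At Y = 33: Q = 29 + 5*33 = 194
Ey = (dQ/dY)(Y/Q) = 5 * 33 / 194 = 165/194
Since Ey > 0, this is a normal good.

165/194 (normal good)


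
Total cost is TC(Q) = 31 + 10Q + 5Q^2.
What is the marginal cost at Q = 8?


MC = dTC/dQ = 10 + 2*5*Q
At Q = 8:
MC = 10 + 10*8
MC = 10 + 80 = 90

90


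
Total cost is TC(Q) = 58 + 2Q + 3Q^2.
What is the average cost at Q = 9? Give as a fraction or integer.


TC(9) = 58 + 2*9 + 3*9^2
TC(9) = 58 + 18 + 243 = 319
AC = TC/Q = 319/9 = 319/9

319/9


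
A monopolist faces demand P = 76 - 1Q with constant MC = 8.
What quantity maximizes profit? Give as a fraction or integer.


TR = P*Q = (76 - 1Q)Q = 76Q - 1Q^2
MR = dTR/dQ = 76 - 2Q
Set MR = MC:
76 - 2Q = 8
68 = 2Q
Q* = 68/2 = 34

34


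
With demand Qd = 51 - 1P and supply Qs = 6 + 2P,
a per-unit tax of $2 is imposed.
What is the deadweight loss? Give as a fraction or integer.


Pre-tax equilibrium quantity: Q* = 36
Post-tax equilibrium quantity: Q_tax = 104/3
Reduction in quantity: Q* - Q_tax = 4/3
DWL = (1/2) * tax * (Q* - Q_tax)
DWL = (1/2) * 2 * 4/3 = 4/3

4/3


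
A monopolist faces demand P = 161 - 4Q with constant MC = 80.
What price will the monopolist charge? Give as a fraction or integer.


MR = 161 - 8Q
Set MR = MC: 161 - 8Q = 80
Q* = 81/8
Substitute into demand:
P* = 161 - 4*81/8 = 241/2

241/2


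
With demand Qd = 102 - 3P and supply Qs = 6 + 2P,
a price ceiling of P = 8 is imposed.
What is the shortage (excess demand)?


At P = 8:
Qd = 102 - 3*8 = 78
Qs = 6 + 2*8 = 22
Shortage = Qd - Qs = 78 - 22 = 56

56


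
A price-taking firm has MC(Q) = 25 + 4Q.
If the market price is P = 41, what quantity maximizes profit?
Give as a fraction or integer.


In perfect competition, profit is maximized where P = MC.
41 = 25 + 4Q
16 = 4Q
Q* = 16/4 = 4

4


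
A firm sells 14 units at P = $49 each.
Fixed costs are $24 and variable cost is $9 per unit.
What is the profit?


Total Revenue = P * Q = 49 * 14 = $686
Total Cost = FC + VC*Q = 24 + 9*14 = $150
Profit = TR - TC = 686 - 150 = $536

$536


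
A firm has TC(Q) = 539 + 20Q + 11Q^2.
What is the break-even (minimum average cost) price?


AC(Q) = 539/Q + 20 + 11Q
To minimize: dAC/dQ = -539/Q^2 + 11 = 0
Q^2 = 539/11 = 49
Q* = 7
Min AC = 539/7 + 20 + 11*7
Min AC = 77 + 20 + 77 = 174

174


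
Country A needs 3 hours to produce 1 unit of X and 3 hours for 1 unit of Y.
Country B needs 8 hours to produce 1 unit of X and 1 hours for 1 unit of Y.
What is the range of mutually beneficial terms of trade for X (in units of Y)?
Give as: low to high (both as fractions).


Opportunity cost of X for Country A = hours_X / hours_Y = 3/3 = 1 units of Y
Opportunity cost of X for Country B = hours_X / hours_Y = 8/1 = 8 units of Y
Terms of trade must be between the two opportunity costs.
Range: 1 to 8

1 to 8


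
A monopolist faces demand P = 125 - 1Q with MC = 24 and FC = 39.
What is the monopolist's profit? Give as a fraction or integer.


MR = MC: 125 - 2Q = 24
Q* = 101/2
P* = 125 - 1*101/2 = 149/2
Profit = (P* - MC)*Q* - FC
= (149/2 - 24)*101/2 - 39
= 101/2*101/2 - 39
= 10201/4 - 39 = 10045/4

10045/4


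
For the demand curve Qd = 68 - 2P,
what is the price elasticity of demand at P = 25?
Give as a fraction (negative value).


dQ/dP = -2
At P = 25: Q = 68 - 2*25 = 18
E = (dQ/dP)(P/Q) = (-2)(25/18) = -25/9

-25/9


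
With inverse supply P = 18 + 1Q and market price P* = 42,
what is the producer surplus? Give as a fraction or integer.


Minimum supply price (at Q=0): P_min = 18
Quantity supplied at P* = 42:
Q* = (42 - 18)/1 = 24
PS = (1/2) * Q* * (P* - P_min)
PS = (1/2) * 24 * (42 - 18)
PS = (1/2) * 24 * 24 = 288

288


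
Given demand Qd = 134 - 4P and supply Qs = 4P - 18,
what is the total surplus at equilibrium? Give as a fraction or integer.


Find equilibrium: 134 - 4P = 4P - 18
134 + 18 = 8P
P* = 152/8 = 19
Q* = 4*19 - 18 = 58
Inverse demand: P = 67/2 - Q/4, so P_max = 67/2
Inverse supply: P = 9/2 + Q/4, so P_min = 9/2
CS = (1/2) * 58 * (67/2 - 19) = 841/2
PS = (1/2) * 58 * (19 - 9/2) = 841/2
TS = CS + PS = 841/2 + 841/2 = 841

841


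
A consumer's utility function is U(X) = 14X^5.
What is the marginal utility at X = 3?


MU = dU/dX = 14*5*X^(5-1)
MU = 70*X^4
At X = 3:
MU = 70 * 3^4
MU = 70 * 81 = 5670

5670


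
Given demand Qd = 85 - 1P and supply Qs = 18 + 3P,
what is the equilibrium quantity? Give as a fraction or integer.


First find equilibrium price:
85 - 1P = 18 + 3P
P* = 67/4 = 67/4
Then substitute into demand:
Q* = 85 - 1 * 67/4 = 273/4

273/4


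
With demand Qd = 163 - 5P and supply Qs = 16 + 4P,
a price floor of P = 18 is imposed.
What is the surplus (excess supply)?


At P = 18:
Qd = 163 - 5*18 = 73
Qs = 16 + 4*18 = 88
Surplus = Qs - Qd = 88 - 73 = 15

15


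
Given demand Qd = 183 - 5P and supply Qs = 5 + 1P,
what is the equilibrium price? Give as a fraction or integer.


At equilibrium, Qd = Qs.
183 - 5P = 5 + 1P
183 - 5 = 5P + 1P
178 = 6P
P* = 178/6 = 89/3

89/3


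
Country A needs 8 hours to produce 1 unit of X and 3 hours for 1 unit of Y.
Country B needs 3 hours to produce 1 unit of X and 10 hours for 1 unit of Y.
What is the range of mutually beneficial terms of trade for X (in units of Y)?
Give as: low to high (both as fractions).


Opportunity cost of X for Country A = hours_X / hours_Y = 8/3 = 8/3 units of Y
Opportunity cost of X for Country B = hours_X / hours_Y = 3/10 = 3/10 units of Y
Terms of trade must be between the two opportunity costs.
Range: 3/10 to 8/3

3/10 to 8/3


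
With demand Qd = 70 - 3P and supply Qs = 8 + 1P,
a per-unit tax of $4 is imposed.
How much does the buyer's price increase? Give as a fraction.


With a per-unit tax, the buyer's price increase depends on relative slopes.
Supply slope: d = 1, Demand slope: b = 3
Buyer's price increase = d * tax / (b + d)
= 1 * 4 / (3 + 1)
= 4 / 4 = 1

1


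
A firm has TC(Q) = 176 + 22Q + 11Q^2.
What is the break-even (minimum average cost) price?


AC(Q) = 176/Q + 22 + 11Q
To minimize: dAC/dQ = -176/Q^2 + 11 = 0
Q^2 = 176/11 = 16
Q* = 4
Min AC = 176/4 + 22 + 11*4
Min AC = 44 + 22 + 44 = 110

110


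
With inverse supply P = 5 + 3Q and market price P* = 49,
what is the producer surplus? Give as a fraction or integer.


Minimum supply price (at Q=0): P_min = 5
Quantity supplied at P* = 49:
Q* = (49 - 5)/3 = 44/3
PS = (1/2) * Q* * (P* - P_min)
PS = (1/2) * 44/3 * (49 - 5)
PS = (1/2) * 44/3 * 44 = 968/3

968/3


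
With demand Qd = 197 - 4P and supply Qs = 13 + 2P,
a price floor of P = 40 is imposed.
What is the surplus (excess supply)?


At P = 40:
Qd = 197 - 4*40 = 37
Qs = 13 + 2*40 = 93
Surplus = Qs - Qd = 93 - 37 = 56

56


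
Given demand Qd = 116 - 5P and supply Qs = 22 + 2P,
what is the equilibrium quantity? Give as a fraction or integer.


First find equilibrium price:
116 - 5P = 22 + 2P
P* = 94/7 = 94/7
Then substitute into demand:
Q* = 116 - 5 * 94/7 = 342/7

342/7


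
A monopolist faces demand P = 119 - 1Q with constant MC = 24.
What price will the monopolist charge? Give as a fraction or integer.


MR = 119 - 2Q
Set MR = MC: 119 - 2Q = 24
Q* = 95/2
Substitute into demand:
P* = 119 - 1*95/2 = 143/2

143/2


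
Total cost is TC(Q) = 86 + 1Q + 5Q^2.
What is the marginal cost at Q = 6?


MC = dTC/dQ = 1 + 2*5*Q
At Q = 6:
MC = 1 + 10*6
MC = 1 + 60 = 61

61


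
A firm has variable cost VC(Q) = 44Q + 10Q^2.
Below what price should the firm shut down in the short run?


AVC(Q) = VC(Q)/Q = 44 + 10Q
AVC is increasing in Q, so minimum AVC is at Q -> 0+.
Min AVC = 44
The firm should shut down if P < 44.

44


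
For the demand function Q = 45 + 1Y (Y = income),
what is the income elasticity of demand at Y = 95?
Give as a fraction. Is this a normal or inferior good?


dQ/dY = 1
At Y = 95: Q = 45 + 1*95 = 140
Ey = (dQ/dY)(Y/Q) = 1 * 95 / 140 = 19/28
Since Ey > 0, this is a normal good.

19/28 (normal good)


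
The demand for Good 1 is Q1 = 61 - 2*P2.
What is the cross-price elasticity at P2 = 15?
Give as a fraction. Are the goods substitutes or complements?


dQ1/dP2 = -2
At P2 = 15: Q1 = 61 - 2*15 = 31
Exy = (dQ1/dP2)(P2/Q1) = -2 * 15 / 31 = -30/31
Since Exy < 0, the goods are complements.

-30/31 (complements)


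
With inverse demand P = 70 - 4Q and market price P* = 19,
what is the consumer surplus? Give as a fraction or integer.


Maximum willingness to pay (at Q=0): P_max = 70
Quantity demanded at P* = 19:
Q* = (70 - 19)/4 = 51/4
CS = (1/2) * Q* * (P_max - P*)
CS = (1/2) * 51/4 * (70 - 19)
CS = (1/2) * 51/4 * 51 = 2601/8

2601/8


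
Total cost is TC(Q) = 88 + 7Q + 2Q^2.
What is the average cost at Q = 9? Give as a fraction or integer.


TC(9) = 88 + 7*9 + 2*9^2
TC(9) = 88 + 63 + 162 = 313
AC = TC/Q = 313/9 = 313/9

313/9


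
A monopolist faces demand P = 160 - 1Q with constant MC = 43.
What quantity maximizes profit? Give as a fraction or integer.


TR = P*Q = (160 - 1Q)Q = 160Q - 1Q^2
MR = dTR/dQ = 160 - 2Q
Set MR = MC:
160 - 2Q = 43
117 = 2Q
Q* = 117/2 = 117/2

117/2


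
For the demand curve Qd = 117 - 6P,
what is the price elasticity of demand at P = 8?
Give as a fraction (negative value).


dQ/dP = -6
At P = 8: Q = 117 - 6*8 = 69
E = (dQ/dP)(P/Q) = (-6)(8/69) = -16/23

-16/23


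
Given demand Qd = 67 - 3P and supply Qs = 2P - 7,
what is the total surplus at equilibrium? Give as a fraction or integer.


Find equilibrium: 67 - 3P = 2P - 7
67 + 7 = 5P
P* = 74/5 = 74/5
Q* = 2*74/5 - 7 = 113/5
Inverse demand: P = 67/3 - Q/3, so P_max = 67/3
Inverse supply: P = 7/2 + Q/2, so P_min = 7/2
CS = (1/2) * 113/5 * (67/3 - 74/5) = 12769/150
PS = (1/2) * 113/5 * (74/5 - 7/2) = 12769/100
TS = CS + PS = 12769/150 + 12769/100 = 12769/60

12769/60


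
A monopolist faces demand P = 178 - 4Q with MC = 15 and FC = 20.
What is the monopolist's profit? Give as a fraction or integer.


MR = MC: 178 - 8Q = 15
Q* = 163/8
P* = 178 - 4*163/8 = 193/2
Profit = (P* - MC)*Q* - FC
= (193/2 - 15)*163/8 - 20
= 163/2*163/8 - 20
= 26569/16 - 20 = 26249/16

26249/16


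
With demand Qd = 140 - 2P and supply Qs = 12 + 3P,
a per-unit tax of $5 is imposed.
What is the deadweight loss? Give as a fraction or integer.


Pre-tax equilibrium quantity: Q* = 444/5
Post-tax equilibrium quantity: Q_tax = 414/5
Reduction in quantity: Q* - Q_tax = 6
DWL = (1/2) * tax * (Q* - Q_tax)
DWL = (1/2) * 5 * 6 = 15

15


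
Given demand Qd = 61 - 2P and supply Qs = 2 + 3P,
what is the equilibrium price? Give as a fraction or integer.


At equilibrium, Qd = Qs.
61 - 2P = 2 + 3P
61 - 2 = 2P + 3P
59 = 5P
P* = 59/5 = 59/5

59/5


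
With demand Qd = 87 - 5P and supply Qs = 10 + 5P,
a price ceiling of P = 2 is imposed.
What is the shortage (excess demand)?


At P = 2:
Qd = 87 - 5*2 = 77
Qs = 10 + 5*2 = 20
Shortage = Qd - Qs = 77 - 20 = 57

57


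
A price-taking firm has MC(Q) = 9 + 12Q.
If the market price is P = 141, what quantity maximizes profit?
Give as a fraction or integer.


In perfect competition, profit is maximized where P = MC.
141 = 9 + 12Q
132 = 12Q
Q* = 132/12 = 11

11


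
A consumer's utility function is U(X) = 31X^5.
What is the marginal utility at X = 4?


MU = dU/dX = 31*5*X^(5-1)
MU = 155*X^4
At X = 4:
MU = 155 * 4^4
MU = 155 * 256 = 39680

39680


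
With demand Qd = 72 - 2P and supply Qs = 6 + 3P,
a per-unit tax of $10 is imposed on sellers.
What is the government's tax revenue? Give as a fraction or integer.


With tax on sellers, new supply: Qs' = 6 + 3(P - 10)
= 3P - 24
New equilibrium quantity:
Q_new = 168/5
Tax revenue = tax * Q_new = 10 * 168/5 = 336

336


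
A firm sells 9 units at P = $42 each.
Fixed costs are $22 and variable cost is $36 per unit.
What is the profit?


Total Revenue = P * Q = 42 * 9 = $378
Total Cost = FC + VC*Q = 22 + 36*9 = $346
Profit = TR - TC = 378 - 346 = $32

$32


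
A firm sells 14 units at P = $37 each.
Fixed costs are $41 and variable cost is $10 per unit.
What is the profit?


Total Revenue = P * Q = 37 * 14 = $518
Total Cost = FC + VC*Q = 41 + 10*14 = $181
Profit = TR - TC = 518 - 181 = $337

$337


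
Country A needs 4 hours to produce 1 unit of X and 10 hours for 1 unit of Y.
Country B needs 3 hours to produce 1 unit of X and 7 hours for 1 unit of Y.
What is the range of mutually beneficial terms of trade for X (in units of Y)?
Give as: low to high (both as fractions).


Opportunity cost of X for Country A = hours_X / hours_Y = 4/10 = 2/5 units of Y
Opportunity cost of X for Country B = hours_X / hours_Y = 3/7 = 3/7 units of Y
Terms of trade must be between the two opportunity costs.
Range: 2/5 to 3/7

2/5 to 3/7


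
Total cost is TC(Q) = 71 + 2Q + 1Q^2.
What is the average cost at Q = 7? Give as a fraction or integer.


TC(7) = 71 + 2*7 + 1*7^2
TC(7) = 71 + 14 + 49 = 134
AC = TC/Q = 134/7 = 134/7

134/7


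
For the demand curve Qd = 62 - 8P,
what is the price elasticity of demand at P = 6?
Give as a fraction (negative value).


dQ/dP = -8
At P = 6: Q = 62 - 8*6 = 14
E = (dQ/dP)(P/Q) = (-8)(6/14) = -24/7

-24/7


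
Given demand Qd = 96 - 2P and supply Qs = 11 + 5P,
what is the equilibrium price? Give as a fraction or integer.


At equilibrium, Qd = Qs.
96 - 2P = 11 + 5P
96 - 11 = 2P + 5P
85 = 7P
P* = 85/7 = 85/7

85/7


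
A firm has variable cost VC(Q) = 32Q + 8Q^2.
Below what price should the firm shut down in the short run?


AVC(Q) = VC(Q)/Q = 32 + 8Q
AVC is increasing in Q, so minimum AVC is at Q -> 0+.
Min AVC = 32
The firm should shut down if P < 32.

32


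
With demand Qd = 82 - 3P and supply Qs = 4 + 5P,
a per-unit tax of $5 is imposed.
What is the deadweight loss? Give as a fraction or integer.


Pre-tax equilibrium quantity: Q* = 211/4
Post-tax equilibrium quantity: Q_tax = 347/8
Reduction in quantity: Q* - Q_tax = 75/8
DWL = (1/2) * tax * (Q* - Q_tax)
DWL = (1/2) * 5 * 75/8 = 375/16

375/16


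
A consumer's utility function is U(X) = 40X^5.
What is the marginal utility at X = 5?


MU = dU/dX = 40*5*X^(5-1)
MU = 200*X^4
At X = 5:
MU = 200 * 5^4
MU = 200 * 625 = 125000

125000


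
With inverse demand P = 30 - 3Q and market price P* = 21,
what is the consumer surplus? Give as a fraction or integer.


Maximum willingness to pay (at Q=0): P_max = 30
Quantity demanded at P* = 21:
Q* = (30 - 21)/3 = 3
CS = (1/2) * Q* * (P_max - P*)
CS = (1/2) * 3 * (30 - 21)
CS = (1/2) * 3 * 9 = 27/2

27/2


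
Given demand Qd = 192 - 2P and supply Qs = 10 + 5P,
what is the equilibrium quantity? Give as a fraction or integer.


First find equilibrium price:
192 - 2P = 10 + 5P
P* = 182/7 = 26
Then substitute into demand:
Q* = 192 - 2 * 26 = 140

140


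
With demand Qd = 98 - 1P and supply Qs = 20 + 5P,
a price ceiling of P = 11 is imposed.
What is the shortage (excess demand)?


At P = 11:
Qd = 98 - 1*11 = 87
Qs = 20 + 5*11 = 75
Shortage = Qd - Qs = 87 - 75 = 12

12


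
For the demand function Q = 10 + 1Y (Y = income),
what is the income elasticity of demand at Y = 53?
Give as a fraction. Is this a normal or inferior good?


dQ/dY = 1
At Y = 53: Q = 10 + 1*53 = 63
Ey = (dQ/dY)(Y/Q) = 1 * 53 / 63 = 53/63
Since Ey > 0, this is a normal good.

53/63 (normal good)


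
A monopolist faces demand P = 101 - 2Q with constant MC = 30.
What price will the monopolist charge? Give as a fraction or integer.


MR = 101 - 4Q
Set MR = MC: 101 - 4Q = 30
Q* = 71/4
Substitute into demand:
P* = 101 - 2*71/4 = 131/2

131/2


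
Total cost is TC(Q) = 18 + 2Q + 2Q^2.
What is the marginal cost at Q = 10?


MC = dTC/dQ = 2 + 2*2*Q
At Q = 10:
MC = 2 + 4*10
MC = 2 + 40 = 42

42


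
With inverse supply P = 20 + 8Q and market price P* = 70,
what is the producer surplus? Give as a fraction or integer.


Minimum supply price (at Q=0): P_min = 20
Quantity supplied at P* = 70:
Q* = (70 - 20)/8 = 25/4
PS = (1/2) * Q* * (P* - P_min)
PS = (1/2) * 25/4 * (70 - 20)
PS = (1/2) * 25/4 * 50 = 625/4

625/4


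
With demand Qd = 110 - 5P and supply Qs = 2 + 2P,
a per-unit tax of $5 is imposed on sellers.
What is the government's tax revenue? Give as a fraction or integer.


With tax on sellers, new supply: Qs' = 2 + 2(P - 5)
= 2P - 8
New equilibrium quantity:
Q_new = 180/7
Tax revenue = tax * Q_new = 5 * 180/7 = 900/7

900/7


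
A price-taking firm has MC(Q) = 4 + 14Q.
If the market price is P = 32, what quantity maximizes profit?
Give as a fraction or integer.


In perfect competition, profit is maximized where P = MC.
32 = 4 + 14Q
28 = 14Q
Q* = 28/14 = 2

2


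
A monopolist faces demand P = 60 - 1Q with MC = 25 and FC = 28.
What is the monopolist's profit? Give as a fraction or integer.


MR = MC: 60 - 2Q = 25
Q* = 35/2
P* = 60 - 1*35/2 = 85/2
Profit = (P* - MC)*Q* - FC
= (85/2 - 25)*35/2 - 28
= 35/2*35/2 - 28
= 1225/4 - 28 = 1113/4

1113/4


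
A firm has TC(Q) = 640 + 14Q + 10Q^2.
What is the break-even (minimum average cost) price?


AC(Q) = 640/Q + 14 + 10Q
To minimize: dAC/dQ = -640/Q^2 + 10 = 0
Q^2 = 640/10 = 64
Q* = 8
Min AC = 640/8 + 14 + 10*8
Min AC = 80 + 14 + 80 = 174

174


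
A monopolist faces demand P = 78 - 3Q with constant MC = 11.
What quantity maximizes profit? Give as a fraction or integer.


TR = P*Q = (78 - 3Q)Q = 78Q - 3Q^2
MR = dTR/dQ = 78 - 6Q
Set MR = MC:
78 - 6Q = 11
67 = 6Q
Q* = 67/6 = 67/6

67/6


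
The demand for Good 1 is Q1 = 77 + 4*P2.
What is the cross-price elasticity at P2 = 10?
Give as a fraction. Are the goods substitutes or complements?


dQ1/dP2 = 4
At P2 = 10: Q1 = 77 + 4*10 = 117
Exy = (dQ1/dP2)(P2/Q1) = 4 * 10 / 117 = 40/117
Since Exy > 0, the goods are substitutes.

40/117 (substitutes)


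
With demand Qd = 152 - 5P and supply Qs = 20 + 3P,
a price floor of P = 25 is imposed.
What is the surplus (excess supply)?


At P = 25:
Qd = 152 - 5*25 = 27
Qs = 20 + 3*25 = 95
Surplus = Qs - Qd = 95 - 27 = 68

68


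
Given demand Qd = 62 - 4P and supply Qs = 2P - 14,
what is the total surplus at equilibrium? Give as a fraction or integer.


Find equilibrium: 62 - 4P = 2P - 14
62 + 14 = 6P
P* = 76/6 = 38/3
Q* = 2*38/3 - 14 = 34/3
Inverse demand: P = 31/2 - Q/4, so P_max = 31/2
Inverse supply: P = 7 + Q/2, so P_min = 7
CS = (1/2) * 34/3 * (31/2 - 38/3) = 289/18
PS = (1/2) * 34/3 * (38/3 - 7) = 289/9
TS = CS + PS = 289/18 + 289/9 = 289/6

289/6
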